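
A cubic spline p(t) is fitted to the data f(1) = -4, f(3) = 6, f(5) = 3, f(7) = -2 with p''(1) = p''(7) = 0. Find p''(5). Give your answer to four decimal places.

0.5000

Let M_i = p''(x_i). Step sizes h_i = 2, 2, 2; slopes of the chords Δ_i = (y_(i+1) - y_i)/h_i = 5, -3/2, -5/2.
  2·M_0 + 8·M_1 + 2·M_2 = 6(Δ_1 - Δ_0) = -39
  2·M_1 + 8·M_2 + 2·M_3 = 6(Δ_2 - Δ_1) = -6
Natural end conditions: M_0 = M_3 = 0.
Solving the tridiagonal system: M_0 = 0, M_1 = -5, M_2 = 1/2, M_3 = 0.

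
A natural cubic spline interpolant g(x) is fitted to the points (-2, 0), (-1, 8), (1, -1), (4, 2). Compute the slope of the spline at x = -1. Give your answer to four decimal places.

3.1429

With m_i denoting the second derivative at x_i, h_i = 1, 2, 3, and Δ_i = (y_(i+1) − y_i)/h_i = 8, -9/2, 1:
  1·m_0 + 6·m_1 + 2·m_2 = 6(Δ_1 - Δ_0) = -75
  2·m_1 + 10·m_2 + 3·m_3 = 6(Δ_2 - Δ_1) = 33
Natural end conditions: m_0 = m_3 = 0.
Solving: m_0 = 0, m_1 = -102/7, m_2 = 87/14, m_3 = 0.
On [-1, 1], g'(x) = b_1 + 2c_1·(x + 1) + 3d_1·(x + 1)² with b_1 = Δ_1 - h_1(2m_1 + m_2)/6 = 22/7, c_1 = m_1/2 = -51/7, d_1 = (m_2 - m_1)/(6h_1) = 97/56. So g'(-1) = 22/7.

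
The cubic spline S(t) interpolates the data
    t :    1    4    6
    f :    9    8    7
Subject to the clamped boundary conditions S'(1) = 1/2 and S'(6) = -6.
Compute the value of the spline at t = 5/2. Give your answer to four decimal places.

8.2938

Let M_i = S''(x_i). Step sizes h_i = 3, 2; slopes of the chords Δ_i = (y_(i+1) - y_i)/h_i = -1/3, -1/2.
  3·M_0 + 10·M_1 + 2·M_2 = 6(Δ_1 - Δ_0) = -1
Clamped end conditions give two more equations: 2h_0·M_0 + h_0·M_1 = 6(Δ_0 - S'(1)) = -5 and h_1·M_1 + 2h_1·M_2 = 6(S'(6) - Δ_1) = -33.
Solving: M_0 = -61/30, M_1 = 12/5, M_2 = -189/20.
On [1, 4], S(t) = 9 + 1/2·(t - 1) - 61/60·(t - 1)² + 133/540·(t - 1)³.
With (t - 1) = 3/2: S(5/2) = 1327/160.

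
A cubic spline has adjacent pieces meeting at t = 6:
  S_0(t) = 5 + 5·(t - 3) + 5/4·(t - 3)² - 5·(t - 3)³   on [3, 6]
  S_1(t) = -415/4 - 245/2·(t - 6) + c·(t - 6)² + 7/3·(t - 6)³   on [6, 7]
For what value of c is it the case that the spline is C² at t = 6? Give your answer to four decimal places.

-43.7500

S_0''(t) = 5/2 - 30·(t - 3), so S_0''(6) = -175/2. On the right, S_1''(6) = 2c, so c = -175/4.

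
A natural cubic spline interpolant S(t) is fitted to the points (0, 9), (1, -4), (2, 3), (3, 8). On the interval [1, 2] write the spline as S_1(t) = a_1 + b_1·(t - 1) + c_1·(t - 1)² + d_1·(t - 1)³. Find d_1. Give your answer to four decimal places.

-7.3333

Write M_i for S''(x_i). With h_i = 1, 1, 1 and divided differences Δ_i = -13, 7, 5, the continuity of S' gives the tridiagonal system
  1·M_0 + 4·M_1 + 1·M_2 = 6(Δ_1 - Δ_0) = 120
  1·M_1 + 4·M_2 + 1·M_3 = 6(Δ_2 - Δ_1) = -12
Natural end conditions: M_0 = M_3 = 0.
Hence M_0 = 0, M_1 = 164/5, M_2 = -56/5, M_3 = 0.
On [1, 2], with S_1(t) = a_1 + b_1·(t - 1) + c_1·(t - 1)² + d_1·(t - 1)³: c_1 = M_1/2 = 82/5, d_1 = (M_2 - M_1)/(6h_1) = -22/3, b_1 = Δ_1 - h_1(2M_1 + M_2)/6 = -31/15.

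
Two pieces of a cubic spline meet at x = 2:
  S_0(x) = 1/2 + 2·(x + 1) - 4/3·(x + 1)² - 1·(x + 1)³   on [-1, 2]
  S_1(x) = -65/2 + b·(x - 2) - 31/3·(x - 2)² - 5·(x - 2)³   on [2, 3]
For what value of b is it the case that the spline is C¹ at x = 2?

S_0'(x) = 2 - 8/3·(x + 1) - 3·(x + 1)², so S_0'(2) = -33. On the right, S_1'(2) = b, so b = -33.

-33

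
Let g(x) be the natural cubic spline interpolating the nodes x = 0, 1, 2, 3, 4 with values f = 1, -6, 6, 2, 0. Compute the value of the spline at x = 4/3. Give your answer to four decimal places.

With M_i denoting the second derivative at x_i, h_i = 1, 1, 1, 1, and Δ_i = (y_(i+1) − y_i)/h_i = -7, 12, -4, -2:
  1·M_0 + 4·M_1 + 1·M_2 = 6(Δ_1 - Δ_0) = 114
  1·M_1 + 4·M_2 + 1·M_3 = 6(Δ_2 - Δ_1) = -96
  1·M_2 + 4·M_3 + 1·M_4 = 6(Δ_3 - Δ_2) = 12
Natural end conditions: M_0 = M_4 = 0.
Hence M_0 = 0, M_1 = 1053/28, M_2 = -255/7, M_3 = 339/28, M_4 = 0.
On [1, 2], g(x) = -6 + 155/28·(x - 1) + 1053/56·(x - 1)² - 691/56·(x - 1)³.
With (x - 1) = 1/3: g(4/3) = -1907/756.

-2.5225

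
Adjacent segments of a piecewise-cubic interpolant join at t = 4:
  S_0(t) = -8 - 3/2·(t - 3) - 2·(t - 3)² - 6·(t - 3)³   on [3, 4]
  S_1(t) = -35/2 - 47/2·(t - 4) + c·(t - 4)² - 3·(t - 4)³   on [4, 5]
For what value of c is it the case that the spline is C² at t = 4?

S_0''(t) = -4 - 36·(t - 3), so S_0''(4) = -40. On the right, S_1''(4) = 2c, so c = -20.

-20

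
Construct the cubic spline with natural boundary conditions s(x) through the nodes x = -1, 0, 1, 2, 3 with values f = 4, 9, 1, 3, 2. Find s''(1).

Put σ_i = s'' at the i-th knot. Here h = (1, 1, 1, 1) and Δ = (5, -8, 2, -1), so the interior equations h_(i-1)·σ_(i-1) + 2(h_(i-1)+h_i)·σ_i + h_i·σ_(i+1) = 6(Δ_i − Δ_(i-1)) read
  1·σ_0 + 4·σ_1 + 1·σ_2 = 6(Δ_1 - Δ_0) = -78
  1·σ_1 + 4·σ_2 + 1·σ_3 = 6(Δ_2 - Δ_1) = 60
  1·σ_2 + 4·σ_3 + 1·σ_4 = 6(Δ_3 - Δ_2) = -18
Natural end conditions: σ_0 = σ_4 = 0.
Hence σ_0 = 0, σ_1 = -51/2, σ_2 = 24, σ_3 = -21/2, σ_4 = 0.

24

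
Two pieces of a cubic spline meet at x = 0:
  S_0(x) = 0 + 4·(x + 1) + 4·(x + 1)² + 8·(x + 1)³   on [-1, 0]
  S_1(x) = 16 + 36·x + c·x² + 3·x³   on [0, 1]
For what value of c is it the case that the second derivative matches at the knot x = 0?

S_0''(x) = 8 + 48·(x + 1), so S_0''(0) = 56. On the right, S_1''(0) = 2c, so c = 28.

28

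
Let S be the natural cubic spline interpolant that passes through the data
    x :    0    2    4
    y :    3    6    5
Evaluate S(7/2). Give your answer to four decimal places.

5.4844

Write M_i for S''(x_i). With h_i = 2, 2 and divided differences Δ_i = 3/2, -1/2, the continuity of S' gives the tridiagonal system
  2·M_0 + 8·M_1 + 2·M_2 = 6(Δ_1 - Δ_0) = -12
Natural end conditions: M_0 = M_2 = 0.
Forward elimination and back-substitution give M_0 = 0, M_1 = -3/2, M_2 = 0.
On [2, 4], S(x) = 6 + 1/2·(x - 2) - 3/4·(x - 2)² + 1/8·(x - 2)³.
With (x - 2) = 3/2: S(7/2) = 351/64.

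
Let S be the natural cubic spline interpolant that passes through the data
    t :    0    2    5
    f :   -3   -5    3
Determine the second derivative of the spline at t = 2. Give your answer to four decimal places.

Put m_i = S'' at the i-th knot. Here h = (2, 3) and Δ = (-1, 8/3), so the interior equations h_(i-1)·m_(i-1) + 2(h_(i-1)+h_i)·m_i + h_i·m_(i+1) = 6(Δ_i − Δ_(i-1)) read
  2·m_0 + 10·m_1 + 3·m_2 = 6(Δ_1 - Δ_0) = 22
Natural end conditions: m_0 = m_2 = 0.
Solving: m_0 = 0, m_1 = 11/5, m_2 = 0.

2.2000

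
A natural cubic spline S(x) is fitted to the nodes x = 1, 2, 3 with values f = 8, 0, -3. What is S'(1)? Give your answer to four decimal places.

-9.2500

Let σ_i = S''(x_i). Step sizes h_i = 1, 1; slopes of the chords Δ_i = (y_(i+1) - y_i)/h_i = -8, -3.
  1·σ_0 + 4·σ_1 + 1·σ_2 = 6(Δ_1 - Δ_0) = 30
Natural end conditions: σ_0 = σ_2 = 0.
Forward elimination and back-substitution give σ_0 = 0, σ_1 = 15/2, σ_2 = 0.
On [1, 2], S'(x) = b_0 + 2c_0·(x - 1) + 3d_0·(x - 1)² with b_0 = Δ_0 - h_0(2σ_0 + σ_1)/6 = -37/4, c_0 = σ_0/2 = 0, d_0 = (σ_1 - σ_0)/(6h_0) = 5/4. So S'(1) = -37/4.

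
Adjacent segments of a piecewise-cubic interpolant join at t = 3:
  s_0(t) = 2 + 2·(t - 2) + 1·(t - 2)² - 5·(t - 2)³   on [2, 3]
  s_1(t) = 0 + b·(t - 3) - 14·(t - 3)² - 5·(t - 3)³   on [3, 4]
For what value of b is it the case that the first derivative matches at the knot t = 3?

s_0'(t) = 2 + 2·(t - 2) - 15·(t - 2)², so s_0'(3) = -11. On the right, s_1'(3) = b, so b = -11.

-11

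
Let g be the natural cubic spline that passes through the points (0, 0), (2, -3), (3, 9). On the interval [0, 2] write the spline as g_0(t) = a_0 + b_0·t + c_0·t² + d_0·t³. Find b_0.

Put m_i = g'' at the i-th knot. Here h = (2, 1) and Δ = (-3/2, 12), so the interior equations h_(i-1)·m_(i-1) + 2(h_(i-1)+h_i)·m_i + h_i·m_(i+1) = 6(Δ_i − Δ_(i-1)) read
  2·m_0 + 6·m_1 + 1·m_2 = 6(Δ_1 - Δ_0) = 81
Natural end conditions: m_0 = m_2 = 0.
Hence m_0 = 0, m_1 = 27/2, m_2 = 0.
On [0, 2], with g_0(t) = a_0 + b_0·t + c_0·t² + d_0·t³: c_0 = m_0/2 = 0, d_0 = (m_1 - m_0)/(6h_0) = 9/8, b_0 = Δ_0 - h_0(2m_0 + m_1)/6 = -6.

-6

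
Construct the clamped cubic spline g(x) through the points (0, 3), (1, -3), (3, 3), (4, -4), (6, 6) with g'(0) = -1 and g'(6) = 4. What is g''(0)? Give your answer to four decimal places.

Write m_i for g''(x_i). With h_i = 1, 2, 1, 2 and divided differences Δ_i = -6, 3, -7, 5, the continuity of g' gives the tridiagonal system
  1·m_0 + 6·m_1 + 2·m_2 = 6(Δ_1 - Δ_0) = 54
  2·m_1 + 6·m_2 + 1·m_3 = 6(Δ_2 - Δ_1) = -60
  1·m_2 + 6·m_3 + 2·m_4 = 6(Δ_3 - Δ_2) = 72
Clamped end conditions give two more equations: 2h_0·m_0 + h_0·m_1 = 6(Δ_0 - g'(0)) = -30 and h_3·m_3 + 2h_3·m_4 = 6(g'(6) - Δ_3) = -6.
Forward elimination and back-substitution give m_0 = -2312/93, m_1 = 1834/93, m_2 = -1835/93, m_3 = 1762/93, m_4 = -2041/186.

-24.8602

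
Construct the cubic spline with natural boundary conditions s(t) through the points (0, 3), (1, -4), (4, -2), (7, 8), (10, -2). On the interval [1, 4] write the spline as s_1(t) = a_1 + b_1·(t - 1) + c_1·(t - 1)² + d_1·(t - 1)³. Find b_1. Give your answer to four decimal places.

Let M_i = s''(x_i). Step sizes h_i = 1, 3, 3, 3; slopes of the chords Δ_i = (y_(i+1) - y_i)/h_i = -7, 2/3, 10/3, -10/3.
  1·M_0 + 8·M_1 + 3·M_2 = 6(Δ_1 - Δ_0) = 46
  3·M_1 + 12·M_2 + 3·M_3 = 6(Δ_2 - Δ_1) = 16
  3·M_2 + 12·M_3 + 3·M_4 = 6(Δ_3 - Δ_2) = -40
Natural end conditions: M_0 = M_4 = 0.
Solving: M_0 = 0, M_1 = 293/54, M_2 = 70/81, M_3 = -575/162, M_4 = 0.
On [1, 4], with s_1(t) = a_1 + b_1·(t - 1) + c_1·(t - 1)² + d_1·(t - 1)³: c_1 = M_1/2 = 293/108, d_1 = (M_2 - M_1)/(6h_1) = -739/2916, b_1 = Δ_1 - h_1(2M_1 + M_2)/6 = -841/162.

-5.1914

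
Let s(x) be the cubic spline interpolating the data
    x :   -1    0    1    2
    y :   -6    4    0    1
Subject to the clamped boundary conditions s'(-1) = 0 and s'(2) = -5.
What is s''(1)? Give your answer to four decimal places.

25.0667

Write M_i for s''(x_i). With h_i = 1, 1, 1 and divided differences Δ_i = 10, -4, 1, the continuity of s' gives the tridiagonal system
  1·M_0 + 4·M_1 + 1·M_2 = 6(Δ_1 - Δ_0) = -84
  1·M_1 + 4·M_2 + 1·M_3 = 6(Δ_2 - Δ_1) = 30
Clamped end conditions give two more equations: 2h_0·M_0 + h_0·M_1 = 6(Δ_0 - s'(-1)) = 60 and h_2·M_2 + 2h_2·M_3 = 6(s'(2) - Δ_2) = -36.
Solving: M_0 = 748/15, M_1 = -596/15, M_2 = 376/15, M_3 = -458/15.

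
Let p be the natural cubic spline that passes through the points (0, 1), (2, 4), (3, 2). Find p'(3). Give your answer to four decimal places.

-2.5833

With M_i denoting the second derivative at x_i, h_i = 2, 1, and Δ_i = (y_(i+1) − y_i)/h_i = 3/2, -2:
  2·M_0 + 6·M_1 + 1·M_2 = 6(Δ_1 - Δ_0) = -21
Natural end conditions: M_0 = M_2 = 0.
Hence M_0 = 0, M_1 = -7/2, M_2 = 0.
On [2, 3], p'(x) = b_1 + 2c_1·(x - 2) + 3d_1·(x - 2)² with b_1 = Δ_1 - h_1(2M_1 + M_2)/6 = -5/6, c_1 = M_1/2 = -7/4, d_1 = (M_2 - M_1)/(6h_1) = 7/12. So p'(3) = -31/12.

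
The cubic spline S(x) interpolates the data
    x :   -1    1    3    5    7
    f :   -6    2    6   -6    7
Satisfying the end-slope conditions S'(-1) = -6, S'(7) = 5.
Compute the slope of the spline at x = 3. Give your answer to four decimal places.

-4.8929

Put σ_i = S'' at the i-th knot. Here h = (2, 2, 2, 2) and Δ = (4, 2, -6, 13/2), so the interior equations h_(i-1)·σ_(i-1) + 2(h_(i-1)+h_i)·σ_i + h_i·σ_(i+1) = 6(Δ_i − Δ_(i-1)) read
  2·σ_0 + 8·σ_1 + 2·σ_2 = 6(Δ_1 - Δ_0) = -12
  2·σ_1 + 8·σ_2 + 2·σ_3 = 6(Δ_2 - Δ_1) = -48
  2·σ_2 + 8·σ_3 + 2·σ_4 = 6(Δ_3 - Δ_2) = 75
Clamped end conditions give two more equations: 2h_0·σ_0 + h_0·σ_1 = 6(Δ_0 - S'(-1)) = 60 and h_3·σ_3 + 2h_3·σ_4 = 6(S'(7) - Δ_3) = -9.
Solving: σ_0 = 1879/112, σ_1 = -199/56, σ_2 = -137/16, σ_3 = 773/56, σ_4 = -1025/112.
On [3, 5], S'(x) = b_2 + 2c_2·(x - 3) + 3d_2·(x - 3)² with b_2 = Δ_2 - h_2(2σ_2 + σ_3)/6 = -137/28, c_2 = σ_2/2 = -137/32, d_2 = (σ_3 - σ_2)/(6h_2) = 835/448. So S'(3) = -137/28.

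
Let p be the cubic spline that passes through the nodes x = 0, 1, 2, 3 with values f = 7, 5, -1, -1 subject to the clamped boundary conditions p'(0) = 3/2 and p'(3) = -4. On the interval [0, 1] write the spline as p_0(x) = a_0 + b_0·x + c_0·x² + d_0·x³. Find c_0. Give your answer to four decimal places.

Put σ_i = p'' at the i-th knot. Here h = (1, 1, 1) and Δ = (-2, -6, 0), so the interior equations h_(i-1)·σ_(i-1) + 2(h_(i-1)+h_i)·σ_i + h_i·σ_(i+1) = 6(Δ_i − Δ_(i-1)) read
  1·σ_0 + 4·σ_1 + 1·σ_2 = 6(Δ_1 - Δ_0) = -24
  1·σ_1 + 4·σ_2 + 1·σ_3 = 6(Δ_2 - Δ_1) = 36
Clamped end conditions give two more equations: 2h_0·σ_0 + h_0·σ_1 = 6(Δ_0 - p'(0)) = -21 and h_2·σ_2 + 2h_2·σ_3 = 6(p'(3) - Δ_2) = -24.
Forward elimination and back-substitution give σ_0 = -94/15, σ_1 = -127/15, σ_2 = 242/15, σ_3 = -301/15.
On [0, 1], with p_0(x) = a_0 + b_0·x + c_0·x² + d_0·x³: c_0 = σ_0/2 = -47/15, d_0 = (σ_1 - σ_0)/(6h_0) = -11/30, b_0 = Δ_0 - h_0(2σ_0 + σ_1)/6 = 3/2.

-3.1333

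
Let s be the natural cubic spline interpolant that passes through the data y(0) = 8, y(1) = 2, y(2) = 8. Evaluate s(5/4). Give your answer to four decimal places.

2.5156

Put m_i = s'' at the i-th knot. Here h = (1, 1) and Δ = (-6, 6), so the interior equations h_(i-1)·m_(i-1) + 2(h_(i-1)+h_i)·m_i + h_i·m_(i+1) = 6(Δ_i − Δ_(i-1)) read
  1·m_0 + 4·m_1 + 1·m_2 = 6(Δ_1 - Δ_0) = 72
Natural end conditions: m_0 = m_2 = 0.
Forward elimination and back-substitution give m_0 = 0, m_1 = 18, m_2 = 0.
On [1, 2], s(t) = 2 + 0·(t - 1) + 9·(t - 1)² - 3·(t - 1)³.
With (t - 1) = 1/4: s(5/4) = 161/64.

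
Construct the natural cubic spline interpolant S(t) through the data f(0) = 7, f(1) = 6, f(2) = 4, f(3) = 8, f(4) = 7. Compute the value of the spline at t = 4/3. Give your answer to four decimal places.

Put m_i = S'' at the i-th knot. Here h = (1, 1, 1, 1) and Δ = (-1, -2, 4, -1), so the interior equations h_(i-1)·m_(i-1) + 2(h_(i-1)+h_i)·m_i + h_i·m_(i+1) = 6(Δ_i − Δ_(i-1)) read
  1·m_0 + 4·m_1 + 1·m_2 = 6(Δ_1 - Δ_0) = -6
  1·m_1 + 4·m_2 + 1·m_3 = 6(Δ_2 - Δ_1) = 36
  1·m_2 + 4·m_3 + 1·m_4 = 6(Δ_3 - Δ_2) = -30
Natural end conditions: m_0 = m_4 = 0.
Solving the tridiagonal system: m_0 = 0, m_1 = -33/7, m_2 = 90/7, m_3 = -75/7, m_4 = 0.
On [1, 2], S(t) = 6 - 18/7·(t - 1) - 33/14·(t - 1)² + 41/14·(t - 1)³.
With (t - 1) = 1/3: S(4/3) = 943/189.

4.9894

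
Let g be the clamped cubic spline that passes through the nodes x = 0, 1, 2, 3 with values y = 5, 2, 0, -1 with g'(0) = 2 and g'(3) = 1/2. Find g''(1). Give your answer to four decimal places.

6.4000

Write M_i for g''(x_i). With h_i = 1, 1, 1 and divided differences Δ_i = -3, -2, -1, the continuity of g' gives the tridiagonal system
  1·M_0 + 4·M_1 + 1·M_2 = 6(Δ_1 - Δ_0) = 6
  1·M_1 + 4·M_2 + 1·M_3 = 6(Δ_2 - Δ_1) = 6
Clamped end conditions give two more equations: 2h_0·M_0 + h_0·M_1 = 6(Δ_0 - g'(0)) = -30 and h_2·M_2 + 2h_2·M_3 = 6(g'(3) - Δ_2) = 9.
Hence M_0 = -91/5, M_1 = 32/5, M_2 = -7/5, M_3 = 26/5.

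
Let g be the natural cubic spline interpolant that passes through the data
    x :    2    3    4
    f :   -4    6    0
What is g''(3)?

Put m_i = g'' at the i-th knot. Here h = (1, 1) and Δ = (10, -6), so the interior equations h_(i-1)·m_(i-1) + 2(h_(i-1)+h_i)·m_i + h_i·m_(i+1) = 6(Δ_i − Δ_(i-1)) read
  1·m_0 + 4·m_1 + 1·m_2 = 6(Δ_1 - Δ_0) = -96
Natural end conditions: m_0 = m_2 = 0.
Hence m_0 = 0, m_1 = -24, m_2 = 0.

-24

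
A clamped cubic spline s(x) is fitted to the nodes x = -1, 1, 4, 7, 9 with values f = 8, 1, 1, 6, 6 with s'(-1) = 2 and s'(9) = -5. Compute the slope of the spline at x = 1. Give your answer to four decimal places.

Write m_i for s''(x_i). With h_i = 2, 3, 3, 2 and divided differences Δ_i = -7/2, 0, 5/3, 0, the continuity of s' gives the tridiagonal system
  2·m_0 + 10·m_1 + 3·m_2 = 6(Δ_1 - Δ_0) = 21
  3·m_1 + 12·m_2 + 3·m_3 = 6(Δ_2 - Δ_1) = 10
  3·m_2 + 10·m_3 + 2·m_4 = 6(Δ_3 - Δ_2) = -10
Clamped end conditions give two more equations: 2h_0·m_0 + h_0·m_1 = 6(Δ_0 - s'(-1)) = -33 and h_3·m_3 + 2h_3·m_4 = 6(s'(9) - Δ_3) = -30.
Solving: m_0 = -749/72, m_1 = 155/36, m_2 = -5/12, m_3 = 25/36, m_4 = -565/72.
On [1, 4], s'(x) = b_1 + 2c_1·(x - 1) + 3d_1·(x - 1)² with b_1 = Δ_1 - h_1(2m_1 + m_2)/6 = -295/72, c_1 = m_1/2 = 155/72, d_1 = (m_2 - m_1)/(6h_1) = -85/324. So s'(1) = -295/72.

-4.0972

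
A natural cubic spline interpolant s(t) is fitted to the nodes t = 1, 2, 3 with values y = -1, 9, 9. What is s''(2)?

-15

Put m_i = s'' at the i-th knot. Here h = (1, 1) and Δ = (10, 0), so the interior equations h_(i-1)·m_(i-1) + 2(h_(i-1)+h_i)·m_i + h_i·m_(i+1) = 6(Δ_i − Δ_(i-1)) read
  1·m_0 + 4·m_1 + 1·m_2 = 6(Δ_1 - Δ_0) = -60
Natural end conditions: m_0 = m_2 = 0.
Forward elimination and back-substitution give m_0 = 0, m_1 = -15, m_2 = 0.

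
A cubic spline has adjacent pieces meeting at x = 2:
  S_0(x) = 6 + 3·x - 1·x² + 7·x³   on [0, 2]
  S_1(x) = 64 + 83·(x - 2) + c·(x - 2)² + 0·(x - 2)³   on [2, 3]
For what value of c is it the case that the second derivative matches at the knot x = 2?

41

S_0''(x) = -2 + 42·x, so S_0''(2) = 82. On the right, S_1''(2) = 2c, so c = 41.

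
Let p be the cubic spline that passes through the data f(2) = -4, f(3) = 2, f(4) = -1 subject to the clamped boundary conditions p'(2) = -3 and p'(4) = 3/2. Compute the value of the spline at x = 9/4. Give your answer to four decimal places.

Let σ_i = p''(x_i). Step sizes h_i = 1, 1; slopes of the chords Δ_i = (y_(i+1) - y_i)/h_i = 6, -3.
  1·σ_0 + 4·σ_1 + 1·σ_2 = 6(Δ_1 - Δ_0) = -54
Clamped end conditions give two more equations: 2h_0·σ_0 + h_0·σ_1 = 6(Δ_0 - p'(2)) = 54 and h_1·σ_1 + 2h_1·σ_2 = 6(p'(4) - Δ_1) = 27.
Solving the tridiagonal system: σ_0 = 171/4, σ_1 = -63/2, σ_2 = 117/4.
On [2, 3], p(x) = -4 - 3·(x - 2) + 171/8·(x - 2)² - 99/8·(x - 2)³.
With (x - 2) = 1/4: p(9/4) = -1847/512.

-3.6074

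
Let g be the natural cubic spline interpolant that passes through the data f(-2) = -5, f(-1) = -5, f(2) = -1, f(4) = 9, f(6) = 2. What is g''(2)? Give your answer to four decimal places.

3.7910

Let σ_i = g''(x_i). Step sizes h_i = 1, 3, 2, 2; slopes of the chords Δ_i = (y_(i+1) - y_i)/h_i = 0, 4/3, 5, -7/2.
  1·σ_0 + 8·σ_1 + 3·σ_2 = 6(Δ_1 - Δ_0) = 8
  3·σ_1 + 10·σ_2 + 2·σ_3 = 6(Δ_2 - Δ_1) = 22
  2·σ_2 + 8·σ_3 + 2·σ_4 = 6(Δ_3 - Δ_2) = -51
Natural end conditions: σ_0 = σ_4 = 0.
Hence σ_0 = 0, σ_1 = -113/268, σ_2 = 254/67, σ_3 = -3925/536, σ_4 = 0.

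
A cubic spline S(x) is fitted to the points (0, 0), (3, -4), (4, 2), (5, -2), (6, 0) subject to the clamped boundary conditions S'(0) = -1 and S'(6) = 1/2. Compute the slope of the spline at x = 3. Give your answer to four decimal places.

Let σ_i = S''(x_i). Step sizes h_i = 3, 1, 1, 1; slopes of the chords Δ_i = (y_(i+1) - y_i)/h_i = -4/3, 6, -4, 2.
  3·σ_0 + 8·σ_1 + 1·σ_2 = 6(Δ_1 - Δ_0) = 44
  1·σ_1 + 4·σ_2 + 1·σ_3 = 6(Δ_2 - Δ_1) = -60
  1·σ_2 + 4·σ_3 + 1·σ_4 = 6(Δ_3 - Δ_2) = 36
Clamped end conditions give two more equations: 2h_0·σ_0 + h_0·σ_1 = 6(Δ_0 - S'(0)) = -2 and h_3·σ_3 + 2h_3·σ_4 = 6(S'(6) - Δ_3) = -9.
Hence σ_0 = -593/108, σ_1 = 557/54, σ_2 = -2381/108, σ_3 = 965/54, σ_4 = -1451/108.
On [3, 4], S'(x) = b_1 + 2c_1·(x - 3) + 3d_1·(x - 3)² with b_1 = Δ_1 - h_1(2σ_1 + σ_2)/6 = 449/72, c_1 = σ_1/2 = 557/108, d_1 = (σ_2 - σ_1)/(6h_1) = -1165/216. So S'(3) = 449/72.

6.2361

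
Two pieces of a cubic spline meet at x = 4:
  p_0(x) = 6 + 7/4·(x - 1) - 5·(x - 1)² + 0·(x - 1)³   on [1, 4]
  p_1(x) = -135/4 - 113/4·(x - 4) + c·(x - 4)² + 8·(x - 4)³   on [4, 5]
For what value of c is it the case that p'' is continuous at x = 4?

p_0''(x) = -10 + 0·(x - 1), so p_0''(4) = -10. On the right, p_1''(4) = 2c, so c = -5.

-5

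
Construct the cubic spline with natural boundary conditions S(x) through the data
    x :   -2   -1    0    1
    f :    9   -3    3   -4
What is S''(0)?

Put M_i = S'' at the i-th knot. Here h = (1, 1, 1) and Δ = (-12, 6, -7), so the interior equations h_(i-1)·M_(i-1) + 2(h_(i-1)+h_i)·M_i + h_i·M_(i+1) = 6(Δ_i − Δ_(i-1)) read
  1·M_0 + 4·M_1 + 1·M_2 = 6(Δ_1 - Δ_0) = 108
  1·M_1 + 4·M_2 + 1·M_3 = 6(Δ_2 - Δ_1) = -78
Natural end conditions: M_0 = M_3 = 0.
Hence M_0 = 0, M_1 = 34, M_2 = -28, M_3 = 0.

-28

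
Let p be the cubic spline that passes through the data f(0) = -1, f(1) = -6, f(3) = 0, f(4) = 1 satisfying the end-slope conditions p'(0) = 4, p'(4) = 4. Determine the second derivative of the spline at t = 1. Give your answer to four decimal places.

17.3143

Put M_i = p'' at the i-th knot. Here h = (1, 2, 1) and Δ = (-5, 3, 1), so the interior equations h_(i-1)·M_(i-1) + 2(h_(i-1)+h_i)·M_i + h_i·M_(i+1) = 6(Δ_i − Δ_(i-1)) read
  1·M_0 + 6·M_1 + 2·M_2 = 6(Δ_1 - Δ_0) = 48
  2·M_1 + 6·M_2 + 1·M_3 = 6(Δ_2 - Δ_1) = -12
Clamped end conditions give two more equations: 2h_0·M_0 + h_0·M_1 = 6(Δ_0 - p'(0)) = -54 and h_2·M_2 + 2h_2·M_3 = 6(p'(4) - Δ_2) = 18.
Hence M_0 = -1248/35, M_1 = 606/35, M_2 = -354/35, M_3 = 492/35.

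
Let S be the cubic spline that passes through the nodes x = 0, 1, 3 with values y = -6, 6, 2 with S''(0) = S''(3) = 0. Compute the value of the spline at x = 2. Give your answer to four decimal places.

7.5000

With m_i denoting the second derivative at x_i, h_i = 1, 2, and Δ_i = (y_(i+1) − y_i)/h_i = 12, -2:
  1·m_0 + 6·m_1 + 2·m_2 = 6(Δ_1 - Δ_0) = -84
Natural end conditions: m_0 = m_2 = 0.
Hence m_0 = 0, m_1 = -14, m_2 = 0.
On [1, 3], S(x) = 6 + 22/3·(x - 1) - 7·(x - 1)² + 7/6·(x - 1)³.
With (x - 1) = 1: S(2) = 15/2.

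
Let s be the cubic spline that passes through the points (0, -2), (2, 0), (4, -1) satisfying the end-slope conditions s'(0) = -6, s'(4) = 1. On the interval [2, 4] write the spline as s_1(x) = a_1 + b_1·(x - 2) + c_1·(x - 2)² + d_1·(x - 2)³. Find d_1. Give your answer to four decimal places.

Write σ_i for s''(x_i). With h_i = 2, 2 and divided differences Δ_i = 1, -1/2, the continuity of s' gives the tridiagonal system
  2·σ_0 + 8·σ_1 + 2·σ_2 = 6(Δ_1 - Δ_0) = -9
Clamped end conditions give two more equations: 2h_0·σ_0 + h_0·σ_1 = 6(Δ_0 - s'(0)) = 42 and h_1·σ_1 + 2h_1·σ_2 = 6(s'(4) - Δ_1) = 9.
Forward elimination and back-substitution give σ_0 = 107/8, σ_1 = -23/4, σ_2 = 41/8.
On [2, 4], with s_1(x) = a_1 + b_1·(x - 2) + c_1·(x - 2)² + d_1·(x - 2)³: c_1 = σ_1/2 = -23/8, d_1 = (σ_2 - σ_1)/(6h_1) = 29/32, b_1 = Δ_1 - h_1(2σ_1 + σ_2)/6 = 13/8.

0.9063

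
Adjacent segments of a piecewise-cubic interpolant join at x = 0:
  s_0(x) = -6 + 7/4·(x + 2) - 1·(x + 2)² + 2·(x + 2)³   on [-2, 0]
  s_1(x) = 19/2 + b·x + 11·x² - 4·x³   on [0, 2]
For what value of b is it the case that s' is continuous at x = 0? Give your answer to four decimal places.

s_0'(x) = 7/4 - 2·(x + 2) + 6·(x + 2)², so s_0'(0) = 87/4. On the right, s_1'(0) = b, so b = 87/4.

21.7500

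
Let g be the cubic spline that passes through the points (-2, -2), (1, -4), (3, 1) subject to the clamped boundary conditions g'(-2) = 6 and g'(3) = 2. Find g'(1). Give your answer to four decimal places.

With m_i denoting the second derivative at x_i, h_i = 3, 2, and Δ_i = (y_(i+1) − y_i)/h_i = -2/3, 5/2:
  3·m_0 + 10·m_1 + 2·m_2 = 6(Δ_1 - Δ_0) = 19
Clamped end conditions give two more equations: 2h_0·m_0 + h_0·m_1 = 6(Δ_0 - g'(-2)) = -40 and h_1·m_1 + 2h_1·m_2 = 6(g'(3) - Δ_1) = -3.
Solving: m_0 = -281/30, m_1 = 27/5, m_2 = -69/20.
On [1, 3], g'(t) = b_1 + 2c_1·(t - 1) + 3d_1·(t - 1)² with b_1 = Δ_1 - h_1(2m_1 + m_2)/6 = 1/20, c_1 = m_1/2 = 27/10, d_1 = (m_2 - m_1)/(6h_1) = -59/80. So g'(1) = 1/20.

0.0500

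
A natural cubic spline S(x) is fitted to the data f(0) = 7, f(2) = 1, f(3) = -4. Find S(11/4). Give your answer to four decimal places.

With m_i denoting the second derivative at x_i, h_i = 2, 1, and Δ_i = (y_(i+1) − y_i)/h_i = -3, -5:
  2·m_0 + 6·m_1 + 1·m_2 = 6(Δ_1 - Δ_0) = -12
Natural end conditions: m_0 = m_2 = 0.
Solving: m_0 = 0, m_1 = -2, m_2 = 0.
On [2, 3], S(x) = 1 - 13/3·(x - 2) - 1·(x - 2)² + 1/3·(x - 2)³.
With (x - 2) = 3/4: S(11/4) = -171/64.

-2.6719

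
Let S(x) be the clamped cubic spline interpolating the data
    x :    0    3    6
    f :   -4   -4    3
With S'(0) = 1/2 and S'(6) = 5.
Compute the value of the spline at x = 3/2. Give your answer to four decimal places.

-3.9531

Put σ_i = S'' at the i-th knot. Here h = (3, 3) and Δ = (0, 7/3), so the interior equations h_(i-1)·σ_(i-1) + 2(h_(i-1)+h_i)·σ_i + h_i·σ_(i+1) = 6(Δ_i − Δ_(i-1)) read
  3·σ_0 + 12·σ_1 + 3·σ_2 = 6(Δ_1 - Δ_0) = 14
Clamped end conditions give two more equations: 2h_0·σ_0 + h_0·σ_1 = 6(Δ_0 - S'(0)) = -3 and h_1·σ_1 + 2h_1·σ_2 = 6(S'(6) - Δ_1) = 16.
Solving: σ_0 = -11/12, σ_1 = 5/6, σ_2 = 9/4.
On [0, 3], S(x) = -4 + 1/2·x - 11/24·x² + 7/72·x³.
With x = 3/2: S(3/2) = -253/64.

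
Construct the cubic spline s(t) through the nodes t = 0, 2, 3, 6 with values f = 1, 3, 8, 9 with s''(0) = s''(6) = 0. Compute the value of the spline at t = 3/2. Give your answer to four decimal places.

Write σ_i for s''(x_i). With h_i = 2, 1, 3 and divided differences Δ_i = 1, 5, 1/3, the continuity of s' gives the tridiagonal system
  2·σ_0 + 6·σ_1 + 1·σ_2 = 6(Δ_1 - Δ_0) = 24
  1·σ_1 + 8·σ_2 + 3·σ_3 = 6(Δ_2 - Δ_1) = -28
Natural end conditions: σ_0 = σ_3 = 0.
Forward elimination and back-substitution give σ_0 = 0, σ_1 = 220/47, σ_2 = -192/47, σ_3 = 0.
On [0, 2], s(t) = 1 - 79/141·t + 0·t² + 55/141·t³.
With t = 3/2: s(3/2) = 555/376.

1.4761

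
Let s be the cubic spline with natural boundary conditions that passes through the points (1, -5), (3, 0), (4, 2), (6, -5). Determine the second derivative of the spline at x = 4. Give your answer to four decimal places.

Write σ_i for s''(x_i). With h_i = 2, 1, 2 and divided differences Δ_i = 5/2, 2, -7/2, the continuity of s' gives the tridiagonal system
  2·σ_0 + 6·σ_1 + 1·σ_2 = 6(Δ_1 - Δ_0) = -3
  1·σ_1 + 6·σ_2 + 2·σ_3 = 6(Δ_2 - Δ_1) = -33
Natural end conditions: σ_0 = σ_3 = 0.
Forward elimination and back-substitution give σ_0 = 0, σ_1 = 3/7, σ_2 = -39/7, σ_3 = 0.

-5.5714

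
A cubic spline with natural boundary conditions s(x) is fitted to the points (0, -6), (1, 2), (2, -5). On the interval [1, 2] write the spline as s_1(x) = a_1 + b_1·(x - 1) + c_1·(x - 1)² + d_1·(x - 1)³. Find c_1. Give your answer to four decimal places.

-11.2500

Let M_i = s''(x_i). Step sizes h_i = 1, 1; slopes of the chords Δ_i = (y_(i+1) - y_i)/h_i = 8, -7.
  1·M_0 + 4·M_1 + 1·M_2 = 6(Δ_1 - Δ_0) = -90
Natural end conditions: M_0 = M_2 = 0.
Forward elimination and back-substitution give M_0 = 0, M_1 = -45/2, M_2 = 0.
On [1, 2], with s_1(x) = a_1 + b_1·(x - 1) + c_1·(x - 1)² + d_1·(x - 1)³: c_1 = M_1/2 = -45/4, d_1 = (M_2 - M_1)/(6h_1) = 15/4, b_1 = Δ_1 - h_1(2M_1 + M_2)/6 = 1/2.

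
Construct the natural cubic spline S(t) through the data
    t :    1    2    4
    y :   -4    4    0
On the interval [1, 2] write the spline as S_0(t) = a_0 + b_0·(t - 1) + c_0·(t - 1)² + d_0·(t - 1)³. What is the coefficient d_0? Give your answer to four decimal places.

-1.6667

Write σ_i for S''(x_i). With h_i = 1, 2 and divided differences Δ_i = 8, -2, the continuity of S' gives the tridiagonal system
  1·σ_0 + 6·σ_1 + 2·σ_2 = 6(Δ_1 - Δ_0) = -60
Natural end conditions: σ_0 = σ_2 = 0.
Solving the tridiagonal system: σ_0 = 0, σ_1 = -10, σ_2 = 0.
On [1, 2], with S_0(t) = a_0 + b_0·(t - 1) + c_0·(t - 1)² + d_0·(t - 1)³: c_0 = σ_0/2 = 0, d_0 = (σ_1 - σ_0)/(6h_0) = -5/3, b_0 = Δ_0 - h_0(2σ_0 + σ_1)/6 = 29/3.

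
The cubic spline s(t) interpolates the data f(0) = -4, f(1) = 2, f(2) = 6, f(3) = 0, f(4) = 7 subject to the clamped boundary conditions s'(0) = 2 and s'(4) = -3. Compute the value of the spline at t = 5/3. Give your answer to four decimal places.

Let M_i = s''(x_i). Step sizes h_i = 1, 1, 1, 1; slopes of the chords Δ_i = (y_(i+1) - y_i)/h_i = 6, 4, -6, 7.
  1·M_0 + 4·M_1 + 1·M_2 = 6(Δ_1 - Δ_0) = -12
  1·M_1 + 4·M_2 + 1·M_3 = 6(Δ_2 - Δ_1) = -60
  1·M_2 + 4·M_3 + 1·M_4 = 6(Δ_3 - Δ_2) = 78
Clamped end conditions give two more equations: 2h_0·M_0 + h_0·M_1 = 6(Δ_0 - s'(0)) = 24 and h_3·M_3 + 2h_3·M_4 = 6(s'(4) - Δ_3) = -60.
Hence M_0 = 167/14, M_1 = 1/7, M_2 = -49/2, M_3 = 265/7, M_4 = -685/14.
On [1, 2], s(t) = 2 + 225/28·(t - 1) + 1/14·(t - 1)² - 115/28·(t - 1)³.
With (t - 1) = 2/3: s(5/3) = 2333/378.

6.1720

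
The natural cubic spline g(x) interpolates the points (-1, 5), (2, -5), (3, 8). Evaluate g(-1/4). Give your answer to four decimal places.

-1.8066

Put M_i = g'' at the i-th knot. Here h = (3, 1) and Δ = (-10/3, 13), so the interior equations h_(i-1)·M_(i-1) + 2(h_(i-1)+h_i)·M_i + h_i·M_(i+1) = 6(Δ_i − Δ_(i-1)) read
  3·M_0 + 8·M_1 + 1·M_2 = 6(Δ_1 - Δ_0) = 98
Natural end conditions: M_0 = M_2 = 0.
Solving: M_0 = 0, M_1 = 49/4, M_2 = 0.
On [-1, 2], g(x) = 5 - 227/24·(x + 1) + 0·(x + 1)² + 49/72·(x + 1)³.
With (x + 1) = 3/4: g(-1/4) = -925/512.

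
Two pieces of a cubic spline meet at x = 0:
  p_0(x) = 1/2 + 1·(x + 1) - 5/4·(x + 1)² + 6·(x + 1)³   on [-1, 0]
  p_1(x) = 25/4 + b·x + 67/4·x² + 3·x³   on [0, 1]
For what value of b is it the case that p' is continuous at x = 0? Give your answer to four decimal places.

p_0'(x) = 1 - 5/2·(x + 1) + 18·(x + 1)², so p_0'(0) = 33/2. On the right, p_1'(0) = b, so b = 33/2.

16.5000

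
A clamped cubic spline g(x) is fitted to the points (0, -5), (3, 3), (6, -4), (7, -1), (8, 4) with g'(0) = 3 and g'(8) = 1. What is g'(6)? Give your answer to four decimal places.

0.4643

Put m_i = g'' at the i-th knot. Here h = (3, 3, 1, 1) and Δ = (8/3, -7/3, 3, 5), so the interior equations h_(i-1)·m_(i-1) + 2(h_(i-1)+h_i)·m_i + h_i·m_(i+1) = 6(Δ_i − Δ_(i-1)) read
  3·m_0 + 12·m_1 + 3·m_2 = 6(Δ_1 - Δ_0) = -30
  3·m_1 + 8·m_2 + 1·m_3 = 6(Δ_2 - Δ_1) = 32
  1·m_2 + 4·m_3 + 1·m_4 = 6(Δ_3 - Δ_2) = 12
Clamped end conditions give two more equations: 2h_0·m_0 + h_0·m_1 = 6(Δ_0 - g'(0)) = -2 and h_3·m_3 + 2h_3·m_4 = 6(g'(8) - Δ_3) = -24.
Solving the tridiagonal system: m_0 = 293/168, m_1 = -349/84, m_2 = 39/8, m_3 = 153/28, m_4 = -825/56.
On [6, 7], g'(x) = b_2 + 2c_2·(x - 6) + 3d_2·(x - 6)² with b_2 = Δ_2 - h_2(2m_2 + m_3)/6 = 13/28, c_2 = m_2/2 = 39/16, d_2 = (m_3 - m_2)/(6h_2) = 11/112. So g'(6) = 13/28.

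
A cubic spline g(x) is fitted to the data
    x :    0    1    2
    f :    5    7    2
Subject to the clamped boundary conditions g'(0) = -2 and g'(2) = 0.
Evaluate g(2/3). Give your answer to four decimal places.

Write σ_i for g''(x_i). With h_i = 1, 1 and divided differences Δ_i = 2, -5, the continuity of g' gives the tridiagonal system
  1·σ_0 + 4·σ_1 + 1·σ_2 = 6(Δ_1 - Δ_0) = -42
Clamped end conditions give two more equations: 2h_0·σ_0 + h_0·σ_1 = 6(Δ_0 - g'(0)) = 24 and h_1·σ_1 + 2h_1·σ_2 = 6(g'(2) - Δ_1) = 30.
Forward elimination and back-substitution give σ_0 = 47/2, σ_1 = -23, σ_2 = 53/2.
On [0, 1], g(x) = 5 - 2·x + 47/4·x² - 31/4·x³.
With x = 2/3: g(2/3) = 178/27.

6.5926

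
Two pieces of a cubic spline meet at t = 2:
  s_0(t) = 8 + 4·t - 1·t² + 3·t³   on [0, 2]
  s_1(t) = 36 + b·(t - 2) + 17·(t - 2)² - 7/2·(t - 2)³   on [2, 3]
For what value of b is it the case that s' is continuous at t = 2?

36

s_0'(t) = 4 - 2·t + 9·t², so s_0'(2) = 36. On the right, s_1'(2) = b, so b = 36.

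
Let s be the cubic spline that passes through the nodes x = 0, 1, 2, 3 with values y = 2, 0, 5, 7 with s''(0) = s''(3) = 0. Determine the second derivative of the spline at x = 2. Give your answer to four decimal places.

With M_i denoting the second derivative at x_i, h_i = 1, 1, 1, and Δ_i = (y_(i+1) − y_i)/h_i = -2, 5, 2:
  1·M_0 + 4·M_1 + 1·M_2 = 6(Δ_1 - Δ_0) = 42
  1·M_1 + 4·M_2 + 1·M_3 = 6(Δ_2 - Δ_1) = -18
Natural end conditions: M_0 = M_3 = 0.
Forward elimination and back-substitution give M_0 = 0, M_1 = 62/5, M_2 = -38/5, M_3 = 0.

-7.6000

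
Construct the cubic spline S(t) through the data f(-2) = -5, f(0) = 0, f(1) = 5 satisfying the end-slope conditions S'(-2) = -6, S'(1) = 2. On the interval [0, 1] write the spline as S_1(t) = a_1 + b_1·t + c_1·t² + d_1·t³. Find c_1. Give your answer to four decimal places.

Let M_i = S''(x_i). Step sizes h_i = 2, 1; slopes of the chords Δ_i = (y_(i+1) - y_i)/h_i = 5/2, 5.
  2·M_0 + 6·M_1 + 1·M_2 = 6(Δ_1 - Δ_0) = 15
Clamped end conditions give two more equations: 2h_0·M_0 + h_0·M_1 = 6(Δ_0 - S'(-2)) = 51 and h_1·M_1 + 2h_1·M_2 = 6(S'(1) - Δ_1) = -18.
Solving the tridiagonal system: M_0 = 155/12, M_1 = -1/3, M_2 = -53/6.
On [0, 1], with S_1(t) = a_1 + b_1·t + c_1·t² + d_1·t³: c_1 = M_1/2 = -1/6, d_1 = (M_2 - M_1)/(6h_1) = -17/12, b_1 = Δ_1 - h_1(2M_1 + M_2)/6 = 79/12.

-0.1667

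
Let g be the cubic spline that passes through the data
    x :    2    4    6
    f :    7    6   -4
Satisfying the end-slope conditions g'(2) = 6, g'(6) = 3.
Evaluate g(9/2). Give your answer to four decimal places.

Let m_i = g''(x_i). Step sizes h_i = 2, 2; slopes of the chords Δ_i = (y_(i+1) - y_i)/h_i = -1/2, -5.
  2·m_0 + 8·m_1 + 2·m_2 = 6(Δ_1 - Δ_0) = -27
Clamped end conditions give two more equations: 2h_0·m_0 + h_0·m_1 = 6(Δ_0 - g'(2)) = -39 and h_1·m_1 + 2h_1·m_2 = 6(g'(6) - Δ_1) = 48.
Hence m_0 = -57/8, m_1 = -21/4, m_2 = 117/8.
On [4, 6], g(x) = 6 - 51/8·(x - 4) - 21/8·(x - 4)² + 53/32·(x - 4)³.
With (x - 4) = 1/2: g(9/2) = 605/256.

2.3633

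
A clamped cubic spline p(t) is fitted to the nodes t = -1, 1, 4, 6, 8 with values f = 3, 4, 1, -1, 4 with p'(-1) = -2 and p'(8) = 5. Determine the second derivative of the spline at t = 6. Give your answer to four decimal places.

Put σ_i = p'' at the i-th knot. Here h = (2, 3, 2, 2) and Δ = (1/2, -1, -1, 5/2), so the interior equations h_(i-1)·σ_(i-1) + 2(h_(i-1)+h_i)·σ_i + h_i·σ_(i+1) = 6(Δ_i − Δ_(i-1)) read
  2·σ_0 + 10·σ_1 + 3·σ_2 = 6(Δ_1 - Δ_0) = -9
  3·σ_1 + 10·σ_2 + 2·σ_3 = 6(Δ_2 - Δ_1) = 0
  2·σ_2 + 8·σ_3 + 2·σ_4 = 6(Δ_3 - Δ_2) = 21
Clamped end conditions give two more equations: 2h_0·σ_0 + h_0·σ_1 = 6(Δ_0 - p'(-1)) = 15 and h_3·σ_3 + 2h_3·σ_4 = 6(p'(8) - Δ_3) = 15.
Forward elimination and back-substitution give σ_0 = 1109/236, σ_1 = -112/59, σ_2 = 23/118, σ_3 = 221/118, σ_4 = 166/59.

1.8729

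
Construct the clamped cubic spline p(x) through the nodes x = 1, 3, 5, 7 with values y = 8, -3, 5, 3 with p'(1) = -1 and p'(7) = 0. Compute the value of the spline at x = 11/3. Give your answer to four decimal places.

Write M_i for p''(x_i). With h_i = 2, 2, 2 and divided differences Δ_i = -11/2, 4, -1, the continuity of p' gives the tridiagonal system
  2·M_0 + 8·M_1 + 2·M_2 = 6(Δ_1 - Δ_0) = 57
  2·M_1 + 8·M_2 + 2·M_3 = 6(Δ_2 - Δ_1) = -30
Clamped end conditions give two more equations: 2h_0·M_0 + h_0·M_1 = 6(Δ_0 - p'(1)) = -27 and h_2·M_2 + 2h_2·M_3 = 6(p'(7) - Δ_2) = 6.
Forward elimination and back-substitution give M_0 = -389/30, M_1 = 373/30, M_2 = -124/15, M_3 = 169/30.
On [3, 5], p(x) = -3 - 23/15·(x - 3) + 373/60·(x - 3)² - 69/40·(x - 3)³.
With (x - 3) = 2/3: p(11/3) = -239/135.

-1.7704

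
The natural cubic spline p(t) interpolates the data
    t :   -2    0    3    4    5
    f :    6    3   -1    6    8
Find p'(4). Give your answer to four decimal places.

5.1959

With M_i denoting the second derivative at x_i, h_i = 2, 3, 1, 1, and Δ_i = (y_(i+1) − y_i)/h_i = -3/2, -4/3, 7, 2:
  2·M_0 + 10·M_1 + 3·M_2 = 6(Δ_1 - Δ_0) = 1
  3·M_1 + 8·M_2 + 1·M_3 = 6(Δ_2 - Δ_1) = 50
  1·M_2 + 4·M_3 + 1·M_4 = 6(Δ_3 - Δ_2) = -30
Natural end conditions: M_0 = M_4 = 0.
Solving: M_0 = 0, M_1 = -659/274, M_2 = 1144/137, M_3 = -2627/274, M_4 = 0.
On [4, 5], p'(t) = b_3 + 2c_3·(t - 4) + 3d_3·(t - 4)² with b_3 = Δ_3 - h_3(2M_3 + M_4)/6 = 4271/822, c_3 = M_3/2 = -2627/548, d_3 = (M_4 - M_3)/(6h_3) = 2627/1644. So p'(4) = 4271/822.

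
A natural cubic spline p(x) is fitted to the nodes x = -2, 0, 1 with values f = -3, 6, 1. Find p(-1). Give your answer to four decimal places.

3.8750

Put σ_i = p'' at the i-th knot. Here h = (2, 1) and Δ = (9/2, -5), so the interior equations h_(i-1)·σ_(i-1) + 2(h_(i-1)+h_i)·σ_i + h_i·σ_(i+1) = 6(Δ_i − Δ_(i-1)) read
  2·σ_0 + 6·σ_1 + 1·σ_2 = 6(Δ_1 - Δ_0) = -57
Natural end conditions: σ_0 = σ_2 = 0.
Solving: σ_0 = 0, σ_1 = -19/2, σ_2 = 0.
On [-2, 0], p(x) = -3 + 23/3·(x + 2) + 0·(x + 2)² - 19/24·(x + 2)³.
With (x + 2) = 1: p(-1) = 31/8.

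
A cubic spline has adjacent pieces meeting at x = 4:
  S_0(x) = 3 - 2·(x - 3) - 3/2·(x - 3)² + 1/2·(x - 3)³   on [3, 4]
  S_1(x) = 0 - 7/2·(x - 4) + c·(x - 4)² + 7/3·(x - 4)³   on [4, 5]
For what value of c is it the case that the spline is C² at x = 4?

S_0''(x) = -3 + 3·(x - 3), so S_0''(4) = 0. On the right, S_1''(4) = 2c, so c = 0.

0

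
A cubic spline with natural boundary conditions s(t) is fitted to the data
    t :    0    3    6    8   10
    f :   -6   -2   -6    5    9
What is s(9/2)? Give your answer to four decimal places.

-5.6728

With m_i denoting the second derivative at x_i, h_i = 3, 3, 2, 2, and Δ_i = (y_(i+1) − y_i)/h_i = 4/3, -4/3, 11/2, 2:
  3·m_0 + 12·m_1 + 3·m_2 = 6(Δ_1 - Δ_0) = -16
  3·m_1 + 10·m_2 + 2·m_3 = 6(Δ_2 - Δ_1) = 41
  2·m_2 + 8·m_3 + 2·m_4 = 6(Δ_3 - Δ_2) = -21
Natural end conditions: m_0 = m_4 = 0.
Solving the tridiagonal system: m_0 = 0, m_1 = -1163/420, m_2 = 201/35, m_3 = -1137/280, m_4 = 0.
On [3, 6], s(t) = -2 - 201/140·(t - 3) - 1163/840·(t - 3)² + 715/1512·(t - 3)³.
With (t - 3) = 3/2: s(9/2) = -12707/2240.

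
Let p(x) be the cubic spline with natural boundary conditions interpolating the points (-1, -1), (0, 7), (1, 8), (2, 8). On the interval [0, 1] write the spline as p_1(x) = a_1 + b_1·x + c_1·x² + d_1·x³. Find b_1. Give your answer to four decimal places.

With M_i denoting the second derivative at x_i, h_i = 1, 1, 1, and Δ_i = (y_(i+1) − y_i)/h_i = 8, 1, 0:
  1·M_0 + 4·M_1 + 1·M_2 = 6(Δ_1 - Δ_0) = -42
  1·M_1 + 4·M_2 + 1·M_3 = 6(Δ_2 - Δ_1) = -6
Natural end conditions: M_0 = M_3 = 0.
Solving: M_0 = 0, M_1 = -54/5, M_2 = 6/5, M_3 = 0.
On [0, 1], with p_1(x) = a_1 + b_1·x + c_1·x² + d_1·x³: c_1 = M_1/2 = -27/5, d_1 = (M_2 - M_1)/(6h_1) = 2, b_1 = Δ_1 - h_1(2M_1 + M_2)/6 = 22/5.

4.4000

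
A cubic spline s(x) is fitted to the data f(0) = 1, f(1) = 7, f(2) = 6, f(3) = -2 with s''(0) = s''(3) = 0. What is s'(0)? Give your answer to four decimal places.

7.4000

Put m_i = s'' at the i-th knot. Here h = (1, 1, 1) and Δ = (6, -1, -8), so the interior equations h_(i-1)·m_(i-1) + 2(h_(i-1)+h_i)·m_i + h_i·m_(i+1) = 6(Δ_i − Δ_(i-1)) read
  1·m_0 + 4·m_1 + 1·m_2 = 6(Δ_1 - Δ_0) = -42
  1·m_1 + 4·m_2 + 1·m_3 = 6(Δ_2 - Δ_1) = -42
Natural end conditions: m_0 = m_3 = 0.
Forward elimination and back-substitution give m_0 = 0, m_1 = -42/5, m_2 = -42/5, m_3 = 0.
On [0, 1], s'(x) = b_0 + 2c_0·x + 3d_0·x² with b_0 = Δ_0 - h_0(2m_0 + m_1)/6 = 37/5, c_0 = m_0/2 = 0, d_0 = (m_1 - m_0)/(6h_0) = -7/5. So s'(0) = 37/5.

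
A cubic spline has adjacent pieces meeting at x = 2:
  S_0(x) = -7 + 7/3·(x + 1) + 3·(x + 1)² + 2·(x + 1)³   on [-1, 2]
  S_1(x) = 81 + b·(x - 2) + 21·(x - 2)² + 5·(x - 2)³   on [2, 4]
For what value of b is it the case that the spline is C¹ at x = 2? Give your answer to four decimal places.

S_0'(x) = 7/3 + 6·(x + 1) + 6·(x + 1)², so S_0'(2) = 223/3. On the right, S_1'(2) = b, so b = 223/3.

74.3333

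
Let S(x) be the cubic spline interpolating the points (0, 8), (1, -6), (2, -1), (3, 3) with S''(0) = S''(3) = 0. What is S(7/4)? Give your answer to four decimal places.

Put m_i = S'' at the i-th knot. Here h = (1, 1, 1) and Δ = (-14, 5, 4), so the interior equations h_(i-1)·m_(i-1) + 2(h_(i-1)+h_i)·m_i + h_i·m_(i+1) = 6(Δ_i − Δ_(i-1)) read
  1·m_0 + 4·m_1 + 1·m_2 = 6(Δ_1 - Δ_0) = 114
  1·m_1 + 4·m_2 + 1·m_3 = 6(Δ_2 - Δ_1) = -6
Natural end conditions: m_0 = m_3 = 0.
Solving: m_0 = 0, m_1 = 154/5, m_2 = -46/5, m_3 = 0.
On [1, 2], S(x) = -6 - 56/15·(x - 1) + 77/5·(x - 1)² - 20/3·(x - 1)³.
With (x - 1) = 3/4: S(7/4) = -59/20.

-2.9500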